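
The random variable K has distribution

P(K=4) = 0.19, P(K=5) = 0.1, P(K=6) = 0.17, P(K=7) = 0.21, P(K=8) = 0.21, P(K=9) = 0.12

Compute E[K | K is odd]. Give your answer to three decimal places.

P(K is odd) = 0.1 + 0.21 + 0.12 = 0.43.
E[K | K is odd] = [5·0.1 + 7·0.21 + 9·0.12] / 0.43
 = 3.05 / 0.43
 = 305/43

7.093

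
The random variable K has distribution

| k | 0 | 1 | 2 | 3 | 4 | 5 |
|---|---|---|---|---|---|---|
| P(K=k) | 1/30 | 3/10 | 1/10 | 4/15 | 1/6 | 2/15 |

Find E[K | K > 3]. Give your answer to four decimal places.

P(K > 3) = 1/6 + 2/15 = 3/10.
E[K | K > 3] = [4·1/6 + 5·2/15] / (3/10)
 = 4/3 / (3/10)
 = 40/9

4.4444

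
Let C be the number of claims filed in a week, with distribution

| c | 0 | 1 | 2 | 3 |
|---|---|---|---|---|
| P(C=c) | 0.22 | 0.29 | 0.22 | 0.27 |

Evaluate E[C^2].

E[C^2] = Σ c^2·P(C=c)
 = 0·0.22 + 1·0.29 + 4·0.22 + 9·0.27
 = 0 + 0.29 + 0.88 + 2.43
 = 3.6

3.6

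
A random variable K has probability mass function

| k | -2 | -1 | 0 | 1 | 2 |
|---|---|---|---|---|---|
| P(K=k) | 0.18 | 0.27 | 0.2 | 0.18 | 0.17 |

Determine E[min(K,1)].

-0.28

E[min(K,1)] = Σ min(k,1)·P(K=k)
 = (-2)·0.18 + (-1)·0.27 + 0·0.2 + 1·0.18 + 1·0.17
 = (-0.36) + (-0.27) + 0 + 0.18 + 0.17
 = -0.28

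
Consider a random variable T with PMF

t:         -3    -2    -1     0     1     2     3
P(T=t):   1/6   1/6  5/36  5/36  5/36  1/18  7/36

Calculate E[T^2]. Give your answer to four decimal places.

E[T^2] = Σ t^2·P(T=t)
 = 9·1/6 + 4·1/6 + 1·5/36 + 0·5/36 + 1·5/36 + 4·1/18 + 9·7/36
 = 3/2 + 2/3 + 5/36 + 0 + 5/36 + 2/9 + 7/4
 = 53/12

4.4167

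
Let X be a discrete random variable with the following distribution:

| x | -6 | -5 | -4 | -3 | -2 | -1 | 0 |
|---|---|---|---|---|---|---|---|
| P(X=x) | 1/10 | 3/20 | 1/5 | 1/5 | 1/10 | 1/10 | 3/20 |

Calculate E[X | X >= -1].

P(X >= -1) = 1/10 + 3/20 = 1/4.
E[X | X >= -1] = [(-1)·1/10 + 0·3/20] / (1/4)
 = -1/10 / (1/4)
 = -2/5

-0.4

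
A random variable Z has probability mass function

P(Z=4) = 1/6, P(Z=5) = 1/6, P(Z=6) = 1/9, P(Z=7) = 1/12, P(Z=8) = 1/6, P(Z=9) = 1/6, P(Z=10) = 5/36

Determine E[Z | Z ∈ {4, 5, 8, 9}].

P(Z ∈ {4, 5, 8, 9}) = 1/6 + 1/6 + 1/6 + 1/6 = 2/3.
E[Z | Z ∈ {4, 5, 8, 9}] = [4·1/6 + 5·1/6 + 8·1/6 + 9·1/6] / (2/3)
 = 13/3 / (2/3)
 = 13/2

6.5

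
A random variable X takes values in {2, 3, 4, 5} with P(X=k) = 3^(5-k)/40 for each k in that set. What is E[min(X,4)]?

2.425

E[min(X,4)] = Σ min(x,4)·P(X=x)
 = 2·27/40 + 3·9/40 + 4·3/40 + 4·1/40
 = 27/20 + 27/40 + 3/10 + 1/10
 = 97/40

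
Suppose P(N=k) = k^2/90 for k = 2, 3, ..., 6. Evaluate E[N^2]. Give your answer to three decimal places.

25.267

E[N^2] = Σ n^2·P(N=n)
 = 4·2/45 + 9·1/10 + 16·8/45 + 25·5/18 + 36·2/5
 = 8/45 + 9/10 + 128/45 + 125/18 + 72/5
 = 379/15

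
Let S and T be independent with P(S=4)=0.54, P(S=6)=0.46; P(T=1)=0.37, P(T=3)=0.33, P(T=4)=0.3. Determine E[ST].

E[ST] = Σ_s Σ_t st · P(S=s)P(T=t)
 = 4·0.1998 + 12·0.1782 + 16·0.162 + 6·0.1702 + 18·0.1518 + 24·0.138
 = 0.7992 + 2.1384 + 2.592 + 1.0212 + 2.7324 + 3.312
 = 12.5952

12.5952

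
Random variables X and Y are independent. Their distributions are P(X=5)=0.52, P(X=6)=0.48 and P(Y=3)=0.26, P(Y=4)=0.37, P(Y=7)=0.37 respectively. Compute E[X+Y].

E[X+Y] = Σ_x Σ_y (x+y) · P(X=x)P(Y=y)
 = 8·0.1352 + 9·0.1924 + 12·0.1924 + 9·0.1248 + 10·0.1776 + 13·0.1776
 = 1.0816 + 1.7316 + 2.3088 + 1.1232 + 1.776 + 2.3088
 = 10.33

10.33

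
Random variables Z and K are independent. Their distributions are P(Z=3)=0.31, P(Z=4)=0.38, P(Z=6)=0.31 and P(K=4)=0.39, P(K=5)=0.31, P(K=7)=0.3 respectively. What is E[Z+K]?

9.52

E[Z+K] = Σ_z Σ_k (z+k) · P(Z=z)P(K=k)
 = 7·0.1209 + 8·0.0961 + 10·0.093 + 8·0.1482 + 9·0.1178 + 11·0.114 + 10·0.1209 + 11·0.0961 + 13·0.093
 = 0.8463 + 0.7688 + 0.93 + 1.1856 + 1.0602 + 1.254 + 1.209 + 1.0571 + 1.209
 = 9.52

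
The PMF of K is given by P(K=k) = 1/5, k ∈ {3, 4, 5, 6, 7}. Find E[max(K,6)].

E[max(K,6)] = Σ max(k,6)·P(K=k)
 = 6·1/5 + 6·1/5 + 6·1/5 + 6·1/5 + 7·1/5
 = 6/5 + 6/5 + 6/5 + 6/5 + 7/5
 = 31/5

6.2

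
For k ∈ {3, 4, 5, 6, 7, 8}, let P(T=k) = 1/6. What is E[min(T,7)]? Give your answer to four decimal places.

5.3333

E[min(T,7)] = Σ min(t,7)·P(T=t)
 = 3·1/6 + 4·1/6 + 5·1/6 + 6·1/6 + 7·1/6 + 7·1/6
 = 1/2 + 2/3 + 5/6 + 1 + 7/6 + 7/6
 = 16/3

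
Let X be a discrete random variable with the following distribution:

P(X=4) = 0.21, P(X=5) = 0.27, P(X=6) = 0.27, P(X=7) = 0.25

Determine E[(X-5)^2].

1.48

E[(X-5)^2] = Σ (x-5)^2·P(X=x)
 = 1·0.21 + 0·0.27 + 1·0.27 + 4·0.25
 = 0.21 + 0 + 0.27 + 1
 = 1.48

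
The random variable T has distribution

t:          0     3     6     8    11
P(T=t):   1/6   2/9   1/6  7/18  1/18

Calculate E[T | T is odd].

P(T is odd) = 2/9 + 1/18 = 5/18.
E[T | T is odd] = [3·2/9 + 11·1/18] / (5/18)
 = 23/18 / (5/18)
 = 23/5

4.6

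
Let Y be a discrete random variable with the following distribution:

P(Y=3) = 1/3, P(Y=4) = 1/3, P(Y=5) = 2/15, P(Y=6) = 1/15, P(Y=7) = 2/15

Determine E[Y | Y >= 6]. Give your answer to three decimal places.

6.667

P(Y >= 6) = 1/15 + 2/15 = 1/5.
E[Y | Y >= 6] = [6·1/15 + 7·2/15] / (1/5)
 = 4/3 / (1/5)
 = 20/3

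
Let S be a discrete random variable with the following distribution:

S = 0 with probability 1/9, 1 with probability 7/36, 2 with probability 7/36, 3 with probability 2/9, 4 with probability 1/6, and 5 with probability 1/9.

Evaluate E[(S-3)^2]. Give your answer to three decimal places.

2.583

E[(S-3)^2] = Σ (s-3)^2·P(S=s)
 = 9·1/9 + 4·7/36 + 1·7/36 + 0·2/9 + 1·1/6 + 4·1/9
 = 1 + 7/9 + 7/36 + 0 + 1/6 + 4/9
 = 31/12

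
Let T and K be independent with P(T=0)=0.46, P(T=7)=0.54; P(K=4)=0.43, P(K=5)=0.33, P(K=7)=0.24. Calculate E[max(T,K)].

E[max(T,K)] = Σ_t Σ_k max(t,k) · P(T=t)P(K=k)
 = 4·0.1978 + 5·0.1518 + 7·0.1104 + 7·0.2322 + 7·0.1782 + 7·0.1296
 = 0.7912 + 0.759 + 0.7728 + 1.6254 + 1.2474 + 0.9072
 = 6.103

6.103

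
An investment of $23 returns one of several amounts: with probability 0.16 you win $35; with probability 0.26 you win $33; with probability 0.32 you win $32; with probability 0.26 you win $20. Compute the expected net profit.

E[payout] = 35·0.16 + 33·0.26 + 32·0.32 + 20·0.26
 = 5.6 + 8.58 + 10.24 + 5.2
 = 29.62
Net = 29.62 - 23 = 6.62

6.62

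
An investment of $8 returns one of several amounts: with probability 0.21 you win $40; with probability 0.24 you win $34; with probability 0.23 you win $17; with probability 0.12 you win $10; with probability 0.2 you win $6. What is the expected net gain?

E[payout] = 40·0.21 + 34·0.24 + 17·0.23 + 10·0.12 + 6·0.2
 = 8.4 + 8.16 + 3.91 + 1.2 + 1.2
 = 22.87
Net = 22.87 - 8 = 14.87

14.87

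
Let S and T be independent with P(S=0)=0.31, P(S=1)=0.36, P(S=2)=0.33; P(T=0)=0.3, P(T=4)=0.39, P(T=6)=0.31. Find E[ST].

3.4884

E[ST] = Σ_s Σ_t st · P(S=s)P(T=t)
 = 0·0.093 + 0·0.1209 + 0·0.0961 + 0·0.108 + 4·0.1404 + 6·0.1116 + 0·0.099 + 8·0.1287 + 12·0.1023
 = 0 + 0 + 0 + 0 + 0.5616 + 0.6696 + 0 + 1.0296 + 1.2276
 = 3.4884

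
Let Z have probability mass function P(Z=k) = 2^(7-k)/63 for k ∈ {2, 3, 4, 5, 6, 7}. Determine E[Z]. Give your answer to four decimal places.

E[Z] = Σ z·P(Z=z)
 = 2·32/63 + 3·16/63 + 4·8/63 + 5·4/63 + 6·2/63 + 7·1/63
 = 64/63 + 16/21 + 32/63 + 20/63 + 4/21 + 1/9
 = 61/21

2.9048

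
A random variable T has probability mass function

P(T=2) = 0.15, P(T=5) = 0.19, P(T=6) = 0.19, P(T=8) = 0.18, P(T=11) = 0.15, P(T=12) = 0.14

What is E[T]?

E[T] = Σ t·P(T=t)
 = 2·0.15 + 5·0.19 + 6·0.19 + 8·0.18 + 11·0.15 + 12·0.14
 = 0.3 + 0.95 + 1.14 + 1.44 + 1.65 + 1.68
 = 7.16

7.16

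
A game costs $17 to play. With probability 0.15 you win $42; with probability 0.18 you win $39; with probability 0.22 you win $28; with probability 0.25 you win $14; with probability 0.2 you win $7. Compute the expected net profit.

7.38

E[payout] = 42·0.15 + 39·0.18 + 28·0.22 + 14·0.25 + 7·0.2
 = 6.3 + 7.02 + 6.16 + 3.5 + 1.4
 = 24.38
Net = 24.38 - 17 = 7.38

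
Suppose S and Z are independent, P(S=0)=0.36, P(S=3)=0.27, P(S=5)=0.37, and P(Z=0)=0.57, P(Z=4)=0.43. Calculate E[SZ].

E[SZ] = Σ_s Σ_z sz · P(S=s)P(Z=z)
 = 0·0.2052 + 0·0.1548 + 0·0.1539 + 12·0.1161 + 0·0.2109 + 20·0.1591
 = 0 + 0 + 0 + 1.3932 + 0 + 3.182
 = 4.5752

4.5752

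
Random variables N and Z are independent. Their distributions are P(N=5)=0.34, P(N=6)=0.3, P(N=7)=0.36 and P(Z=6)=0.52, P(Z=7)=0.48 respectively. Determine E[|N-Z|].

0.8344

E[|N-Z|] = Σ_n Σ_z |n-z| · P(N=n)P(Z=z)
 = 1·0.1768 + 2·0.1632 + 0·0.156 + 1·0.144 + 1·0.1872 + 0·0.1728
 = 0.1768 + 0.3264 + 0 + 0.144 + 0.1872 + 0
 = 0.8344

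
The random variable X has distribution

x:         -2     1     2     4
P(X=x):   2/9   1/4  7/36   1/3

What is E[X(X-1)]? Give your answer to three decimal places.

5.722

E[X(X-1)] = Σ x(x-1)·P(X=x)
 = 6·2/9 + 0·1/4 + 2·7/36 + 12·1/3
 = 4/3 + 0 + 7/18 + 4
 = 103/18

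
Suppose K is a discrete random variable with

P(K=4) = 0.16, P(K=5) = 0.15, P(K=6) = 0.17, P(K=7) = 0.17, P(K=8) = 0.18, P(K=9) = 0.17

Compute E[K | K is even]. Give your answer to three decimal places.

P(K is even) = 0.16 + 0.17 + 0.18 = 0.51.
E[K | K is even] = [4·0.16 + 6·0.17 + 8·0.18] / 0.51
 = 3.1 / 0.51
 = 310/51

6.078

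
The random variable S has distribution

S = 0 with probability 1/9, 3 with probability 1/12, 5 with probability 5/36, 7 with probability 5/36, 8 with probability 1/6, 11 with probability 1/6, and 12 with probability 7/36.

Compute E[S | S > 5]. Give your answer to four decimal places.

P(S > 5) = 5/36 + 1/6 + 1/6 + 7/36 = 2/3.
E[S | S > 5] = [7·5/36 + 8·1/6 + 11·1/6 + 12·7/36] / (2/3)
 = 233/36 / (2/3)
 = 233/24

9.7083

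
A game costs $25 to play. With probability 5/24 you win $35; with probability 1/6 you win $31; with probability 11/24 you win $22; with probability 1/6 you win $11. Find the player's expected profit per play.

-0.625

E[payout] = 35·5/24 + 31·1/6 + 22·11/24 + 11·1/6
 = 175/24 + 31/6 + 121/12 + 11/6
 = 195/8
Net = 195/8 - 25 = -5/8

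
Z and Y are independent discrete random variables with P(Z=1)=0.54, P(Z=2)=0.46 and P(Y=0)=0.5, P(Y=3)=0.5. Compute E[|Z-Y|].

1.5

E[|Z-Y|] = Σ_z Σ_y |z-y| · P(Z=z)P(Y=y)
 = 1·0.27 + 2·0.27 + 2·0.23 + 1·0.23
 = 0.27 + 0.54 + 0.46 + 0.23
 = 1.5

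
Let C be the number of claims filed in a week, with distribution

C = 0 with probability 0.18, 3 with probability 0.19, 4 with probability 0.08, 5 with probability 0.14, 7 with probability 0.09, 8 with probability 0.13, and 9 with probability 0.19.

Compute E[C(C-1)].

29.64

E[C(C-1)] = Σ c(c-1)·P(C=c)
 = 0·0.18 + 6·0.19 + 12·0.08 + 20·0.14 + 42·0.09 + 56·0.13 + 72·0.19
 = 0 + 1.14 + 0.96 + 2.8 + 3.78 + 7.28 + 13.68
 = 29.64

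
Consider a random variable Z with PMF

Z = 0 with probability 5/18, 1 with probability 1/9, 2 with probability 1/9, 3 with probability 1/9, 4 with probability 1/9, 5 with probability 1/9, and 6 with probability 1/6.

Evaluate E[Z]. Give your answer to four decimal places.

2.6667

E[Z] = Σ z·P(Z=z)
 = 0·5/18 + 1·1/9 + 2·1/9 + 3·1/9 + 4·1/9 + 5·1/9 + 6·1/6
 = 0 + 1/9 + 2/9 + 1/3 + 4/9 + 5/9 + 1
 = 8/3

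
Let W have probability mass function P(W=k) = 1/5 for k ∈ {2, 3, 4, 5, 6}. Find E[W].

E[W] = Σ w·P(W=w)
 = 2·1/5 + 3·1/5 + 4·1/5 + 5·1/5 + 6·1/5
 = 2/5 + 3/5 + 4/5 + 1 + 6/5
 = 4

4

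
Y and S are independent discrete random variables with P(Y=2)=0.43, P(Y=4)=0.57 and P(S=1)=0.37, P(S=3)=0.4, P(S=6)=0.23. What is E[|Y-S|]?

1.8496

E[|Y-S|] = Σ_y Σ_s |y-s| · P(Y=y)P(S=s)
 = 1·0.1591 + 1·0.172 + 4·0.0989 + 3·0.2109 + 1·0.228 + 2·0.1311
 = 0.1591 + 0.172 + 0.3956 + 0.6327 + 0.228 + 0.2622
 = 1.8496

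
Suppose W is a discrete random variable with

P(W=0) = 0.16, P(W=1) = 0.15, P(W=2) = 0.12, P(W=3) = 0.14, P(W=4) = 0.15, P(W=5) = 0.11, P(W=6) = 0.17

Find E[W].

2.98

E[W] = Σ w·P(W=w)
 = 0·0.16 + 1·0.15 + 2·0.12 + 3·0.14 + 4·0.15 + 5·0.11 + 6·0.17
 = 0 + 0.15 + 0.24 + 0.42 + 0.6 + 0.55 + 1.02
 = 2.98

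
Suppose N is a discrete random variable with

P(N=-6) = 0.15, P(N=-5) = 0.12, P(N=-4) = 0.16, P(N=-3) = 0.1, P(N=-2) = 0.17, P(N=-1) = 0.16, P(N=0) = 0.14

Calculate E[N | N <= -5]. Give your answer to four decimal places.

P(N <= -5) = 0.15 + 0.12 = 0.27.
E[N | N <= -5] = [(-6)·0.15 + (-5)·0.12] / 0.27
 = -1.5 / 0.27
 = -50/9

-5.5556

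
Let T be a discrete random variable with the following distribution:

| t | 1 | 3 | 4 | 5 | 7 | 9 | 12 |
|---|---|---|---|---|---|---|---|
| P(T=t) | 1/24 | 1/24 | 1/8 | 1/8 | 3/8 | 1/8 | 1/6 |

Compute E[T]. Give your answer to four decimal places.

E[T] = Σ t·P(T=t)
 = 1·1/24 + 3·1/24 + 4·1/8 + 5·1/8 + 7·3/8 + 9·1/8 + 12·1/6
 = 1/24 + 1/8 + 1/2 + 5/8 + 21/8 + 9/8 + 2
 = 169/24

7.0417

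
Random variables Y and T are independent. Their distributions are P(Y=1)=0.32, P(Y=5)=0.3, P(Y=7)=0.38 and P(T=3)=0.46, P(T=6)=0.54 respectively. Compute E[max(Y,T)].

E[max(Y,T)] = Σ_y Σ_t max(y,t) · P(Y=y)P(T=t)
 = 3·0.1472 + 6·0.1728 + 5·0.138 + 6·0.162 + 7·0.1748 + 7·0.2052
 = 0.4416 + 1.0368 + 0.69 + 0.972 + 1.2236 + 1.4364
 = 5.8004

5.8004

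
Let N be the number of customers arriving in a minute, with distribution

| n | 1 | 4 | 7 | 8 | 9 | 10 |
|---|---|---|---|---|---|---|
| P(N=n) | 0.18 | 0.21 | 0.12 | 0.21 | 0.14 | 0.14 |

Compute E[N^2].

E[N^2] = Σ n^2·P(N=n)
 = 1·0.18 + 16·0.21 + 49·0.12 + 64·0.21 + 81·0.14 + 100·0.14
 = 0.18 + 3.36 + 5.88 + 13.44 + 11.34 + 14
 = 48.2

48.2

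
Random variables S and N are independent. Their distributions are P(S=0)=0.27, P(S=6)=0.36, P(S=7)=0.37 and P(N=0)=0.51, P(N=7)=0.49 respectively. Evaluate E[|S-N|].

3.525

E[|S-N|] = Σ_s Σ_n |s-n| · P(S=s)P(N=n)
 = 0·0.1377 + 7·0.1323 + 6·0.1836 + 1·0.1764 + 7·0.1887 + 0·0.1813
 = 0 + 0.9261 + 1.1016 + 0.1764 + 1.3209 + 0
 = 3.525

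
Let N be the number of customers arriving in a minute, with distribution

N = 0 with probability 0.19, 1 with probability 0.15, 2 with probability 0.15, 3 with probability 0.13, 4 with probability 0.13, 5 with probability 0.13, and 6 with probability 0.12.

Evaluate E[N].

2.73

E[N] = Σ n·P(N=n)
 = 0·0.19 + 1·0.15 + 2·0.15 + 3·0.13 + 4·0.13 + 5·0.13 + 6·0.12
 = 0 + 0.15 + 0.3 + 0.39 + 0.52 + 0.65 + 0.72
 = 2.73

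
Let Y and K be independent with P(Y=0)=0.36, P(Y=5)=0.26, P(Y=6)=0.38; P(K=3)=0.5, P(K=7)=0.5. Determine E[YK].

E[YK] = Σ_y Σ_k yk · P(Y=y)P(K=k)
 = 0·0.18 + 0·0.18 + 15·0.13 + 35·0.13 + 18·0.19 + 42·0.19
 = 0 + 0 + 1.95 + 4.55 + 3.42 + 7.98
 = 17.9

17.9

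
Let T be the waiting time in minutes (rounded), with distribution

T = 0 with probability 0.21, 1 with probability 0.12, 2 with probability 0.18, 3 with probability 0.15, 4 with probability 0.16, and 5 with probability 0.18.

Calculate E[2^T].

E[2^T] = Σ 2^t·P(T=t)
 = 1·0.21 + 2·0.12 + 4·0.18 + 8·0.15 + 16·0.16 + 32·0.18
 = 0.21 + 0.24 + 0.72 + 1.2 + 2.56 + 5.76
 = 10.69

10.69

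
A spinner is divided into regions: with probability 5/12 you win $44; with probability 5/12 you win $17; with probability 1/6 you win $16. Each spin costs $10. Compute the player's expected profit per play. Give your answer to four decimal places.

18.0833

E[payout] = 44·5/12 + 17·5/12 + 16·1/6
 = 55/3 + 85/12 + 8/3
 = 337/12
Net = 337/12 - 10 = 217/12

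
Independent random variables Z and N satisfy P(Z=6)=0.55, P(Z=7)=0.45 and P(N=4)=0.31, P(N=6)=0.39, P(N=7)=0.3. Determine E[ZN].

E[ZN] = Σ_z Σ_n zn · P(Z=z)P(N=n)
 = 24·0.1705 + 36·0.2145 + 42·0.165 + 28·0.1395 + 42·0.1755 + 49·0.135
 = 4.092 + 7.722 + 6.93 + 3.906 + 7.371 + 6.615
 = 36.636

36.636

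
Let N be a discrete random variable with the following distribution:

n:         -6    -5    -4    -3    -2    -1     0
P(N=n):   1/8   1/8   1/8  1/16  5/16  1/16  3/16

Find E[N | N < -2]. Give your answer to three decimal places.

-4.714

P(N < -2) = 1/8 + 1/8 + 1/8 + 1/16 = 7/16.
E[N | N < -2] = [(-6)·1/8 + (-5)·1/8 + (-4)·1/8 + (-3)·1/16] / (7/16)
 = -33/16 / (7/16)
 = -33/7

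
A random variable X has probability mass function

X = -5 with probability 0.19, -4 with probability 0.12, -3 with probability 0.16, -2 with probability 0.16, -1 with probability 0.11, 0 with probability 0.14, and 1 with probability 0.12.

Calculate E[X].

E[X] = Σ x·P(X=x)
 = (-5)·0.19 + (-4)·0.12 + (-3)·0.16 + (-2)·0.16 + (-1)·0.11 + 0·0.14 + 1·0.12
 = (-0.95) + (-0.48) + (-0.48) + (-0.32) + (-0.11) + 0 + 0.12
 = -2.22

-2.22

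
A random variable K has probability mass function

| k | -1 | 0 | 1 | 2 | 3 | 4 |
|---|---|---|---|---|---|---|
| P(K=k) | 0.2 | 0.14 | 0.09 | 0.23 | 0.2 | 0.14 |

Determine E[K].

E[K] = Σ k·P(K=k)
 = (-1)·0.2 + 0·0.14 + 1·0.09 + 2·0.23 + 3·0.2 + 4·0.14
 = (-0.2) + 0 + 0.09 + 0.46 + 0.6 + 0.56
 = 1.51

1.51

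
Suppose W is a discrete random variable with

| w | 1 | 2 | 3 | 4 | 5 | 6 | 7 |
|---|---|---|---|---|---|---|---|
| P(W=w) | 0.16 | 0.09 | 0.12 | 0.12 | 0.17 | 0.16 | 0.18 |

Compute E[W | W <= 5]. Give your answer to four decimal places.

P(W <= 5) = 0.16 + 0.09 + 0.12 + 0.12 + 0.17 = 0.66.
E[W | W <= 5] = [1·0.16 + 2·0.09 + 3·0.12 + 4·0.12 + 5·0.17] / 0.66
 = 2.03 / 0.66
 = 203/66

3.0758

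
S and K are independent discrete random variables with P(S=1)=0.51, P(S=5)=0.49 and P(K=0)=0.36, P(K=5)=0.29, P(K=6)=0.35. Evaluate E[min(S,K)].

1.8944

E[min(S,K)] = Σ_s Σ_k min(s,k) · P(S=s)P(K=k)
 = 0·0.1836 + 1·0.1479 + 1·0.1785 + 0·0.1764 + 5·0.1421 + 5·0.1715
 = 0 + 0.1479 + 0.1785 + 0 + 0.7105 + 0.8575
 = 1.8944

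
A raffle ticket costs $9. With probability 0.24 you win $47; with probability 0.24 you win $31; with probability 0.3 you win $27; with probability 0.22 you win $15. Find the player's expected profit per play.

21.12

E[payout] = 47·0.24 + 31·0.24 + 27·0.3 + 15·0.22
 = 11.28 + 7.44 + 8.1 + 3.3
 = 30.12
Net = 30.12 - 9 = 21.12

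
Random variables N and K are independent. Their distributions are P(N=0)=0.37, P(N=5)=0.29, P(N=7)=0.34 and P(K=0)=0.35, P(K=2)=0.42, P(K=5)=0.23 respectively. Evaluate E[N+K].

E[N+K] = Σ_n Σ_k (n+k) · P(N=n)P(K=k)
 = 0·0.1295 + 2·0.1554 + 5·0.0851 + 5·0.1015 + 7·0.1218 + 10·0.0667 + 7·0.119 + 9·0.1428 + 12·0.0782
 = 0 + 0.3108 + 0.4255 + 0.5075 + 0.8526 + 0.667 + 0.833 + 1.2852 + 0.9384
 = 5.82

5.82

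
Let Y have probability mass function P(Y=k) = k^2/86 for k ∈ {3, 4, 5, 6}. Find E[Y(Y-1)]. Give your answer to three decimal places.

21.233

E[Y(Y-1)] = Σ y(y-1)·P(Y=y)
 = 6·9/86 + 12·8/43 + 20·25/86 + 30·18/43
 = 27/43 + 96/43 + 250/43 + 540/43
 = 913/43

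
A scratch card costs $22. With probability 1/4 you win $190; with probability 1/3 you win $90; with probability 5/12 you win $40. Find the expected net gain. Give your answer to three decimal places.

72.167

E[payout] = 190·1/4 + 90·1/3 + 40·5/12
 = 95/2 + 30 + 50/3
 = 565/6
Net = 565/6 - 22 = 433/6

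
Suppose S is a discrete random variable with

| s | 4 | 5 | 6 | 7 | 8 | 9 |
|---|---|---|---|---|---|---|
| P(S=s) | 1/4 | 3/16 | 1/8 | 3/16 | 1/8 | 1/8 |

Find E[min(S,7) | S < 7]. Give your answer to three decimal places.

4.778

P(S < 7) = 1/4 + 3/16 + 1/8 = 9/16.
E[min(S,7) | S < 7] = [4·1/4 + 5·3/16 + 6·1/8] / (9/16)
 = 43/16 / (9/16)
 = 43/9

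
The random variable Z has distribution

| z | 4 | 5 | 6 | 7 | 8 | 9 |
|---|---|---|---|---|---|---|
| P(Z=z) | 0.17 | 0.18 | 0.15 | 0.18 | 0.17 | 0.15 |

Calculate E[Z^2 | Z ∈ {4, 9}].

46.46875

P(Z ∈ {4, 9}) = 0.17 + 0.15 = 0.32.
E[Z^2 | Z ∈ {4, 9}] = [16·0.17 + 81·0.15] / 0.32
 = 14.87 / 0.32
 = 1487/32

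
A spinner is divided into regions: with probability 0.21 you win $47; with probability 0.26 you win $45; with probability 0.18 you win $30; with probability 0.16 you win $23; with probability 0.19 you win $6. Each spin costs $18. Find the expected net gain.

E[payout] = 47·0.21 + 45·0.26 + 30·0.18 + 23·0.16 + 6·0.19
 = 9.87 + 11.7 + 5.4 + 3.68 + 1.14
 = 31.79
Net = 31.79 - 18 = 13.79

13.79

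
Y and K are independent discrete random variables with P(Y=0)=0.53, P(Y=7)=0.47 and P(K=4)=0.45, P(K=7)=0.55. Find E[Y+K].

8.94

E[Y+K] = Σ_y Σ_k (y+k) · P(Y=y)P(K=k)
 = 4·0.2385 + 7·0.2915 + 11·0.2115 + 14·0.2585
 = 0.954 + 2.0405 + 2.3265 + 3.619
 = 8.94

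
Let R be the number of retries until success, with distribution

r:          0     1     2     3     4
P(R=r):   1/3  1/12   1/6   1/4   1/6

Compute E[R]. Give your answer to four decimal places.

E[R] = Σ r·P(R=r)
 = 0·1/3 + 1·1/12 + 2·1/6 + 3·1/4 + 4·1/6
 = 0 + 1/12 + 1/3 + 3/4 + 2/3
 = 11/6

1.8333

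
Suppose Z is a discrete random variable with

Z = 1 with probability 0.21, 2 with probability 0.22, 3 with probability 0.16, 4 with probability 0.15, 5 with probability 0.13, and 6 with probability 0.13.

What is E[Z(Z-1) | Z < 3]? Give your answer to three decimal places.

P(Z < 3) = 0.21 + 0.22 = 0.43.
E[Z(Z-1) | Z < 3] = [0·0.21 + 2·0.22] / 0.43
 = 0.44 / 0.43
 = 44/43

1.023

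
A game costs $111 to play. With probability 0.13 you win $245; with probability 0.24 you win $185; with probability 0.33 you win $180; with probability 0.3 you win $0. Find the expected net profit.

E[payout] = 245·0.13 + 185·0.24 + 180·0.33 + 0·0.3
 = 31.85 + 44.4 + 59.4 + 0
 = 135.65
Net = 135.65 - 111 = 24.65

24.65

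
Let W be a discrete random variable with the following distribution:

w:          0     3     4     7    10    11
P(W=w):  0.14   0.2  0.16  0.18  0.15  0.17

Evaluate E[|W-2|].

E[|W-2|] = Σ |w-2|·P(W=w)
 = 2·0.14 + 1·0.2 + 2·0.16 + 5·0.18 + 8·0.15 + 9·0.17
 = 0.28 + 0.2 + 0.32 + 0.9 + 1.2 + 1.53
 = 4.43

4.43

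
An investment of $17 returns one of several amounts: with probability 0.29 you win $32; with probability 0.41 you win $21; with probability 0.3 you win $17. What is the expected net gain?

5.99

E[payout] = 32·0.29 + 21·0.41 + 17·0.3
 = 9.28 + 8.61 + 5.1
 = 22.99
Net = 22.99 - 17 = 5.99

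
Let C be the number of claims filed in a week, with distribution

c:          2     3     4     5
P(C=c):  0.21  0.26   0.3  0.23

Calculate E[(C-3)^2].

1.43

E[(C-3)^2] = Σ (c-3)^2·P(C=c)
 = 1·0.21 + 0·0.26 + 1·0.3 + 4·0.23
 = 0.21 + 0 + 0.3 + 0.92
 = 1.43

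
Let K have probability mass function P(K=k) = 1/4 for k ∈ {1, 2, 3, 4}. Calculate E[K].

E[K] = Σ k·P(K=k)
 = 1·1/4 + 2·1/4 + 3·1/4 + 4·1/4
 = 1/4 + 1/2 + 3/4 + 1
 = 5/2

2.5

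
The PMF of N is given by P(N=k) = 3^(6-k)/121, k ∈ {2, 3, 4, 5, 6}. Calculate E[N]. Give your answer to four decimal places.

2.4793

E[N] = Σ n·P(N=n)
 = 2·81/121 + 3·27/121 + 4·9/121 + 5·3/121 + 6·1/121
 = 162/121 + 81/121 + 36/121 + 15/121 + 6/121
 = 300/121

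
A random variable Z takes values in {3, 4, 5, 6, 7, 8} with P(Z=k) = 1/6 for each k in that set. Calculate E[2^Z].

E[2^Z] = Σ 2^z·P(Z=z)
 = 8·1/6 + 16·1/6 + 32·1/6 + 64·1/6 + 128·1/6 + 256·1/6
 = 4/3 + 8/3 + 16/3 + 32/3 + 64/3 + 128/3
 = 84

84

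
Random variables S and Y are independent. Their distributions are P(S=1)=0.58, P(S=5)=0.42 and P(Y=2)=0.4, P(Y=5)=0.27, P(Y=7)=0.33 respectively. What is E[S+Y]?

7.14

E[S+Y] = Σ_s Σ_y (s+y) · P(S=s)P(Y=y)
 = 3·0.232 + 6·0.1566 + 8·0.1914 + 7·0.168 + 10·0.1134 + 12·0.1386
 = 0.696 + 0.9396 + 1.5312 + 1.176 + 1.134 + 1.6632
 = 7.14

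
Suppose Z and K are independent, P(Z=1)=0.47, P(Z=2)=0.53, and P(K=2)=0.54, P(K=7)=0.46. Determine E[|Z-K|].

E[|Z-K|] = Σ_z Σ_k |z-k| · P(Z=z)P(K=k)
 = 1·0.2538 + 6·0.2162 + 0·0.2862 + 5·0.2438
 = 0.2538 + 1.2972 + 0 + 1.219
 = 2.77

2.77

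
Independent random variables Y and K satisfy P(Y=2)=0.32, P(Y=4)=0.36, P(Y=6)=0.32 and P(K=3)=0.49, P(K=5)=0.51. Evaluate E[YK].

16.08

E[YK] = Σ_y Σ_k yk · P(Y=y)P(K=k)
 = 6·0.1568 + 10·0.1632 + 12·0.1764 + 20·0.1836 + 18·0.1568 + 30·0.1632
 = 0.9408 + 1.632 + 2.1168 + 3.672 + 2.8224 + 4.896
 = 16.08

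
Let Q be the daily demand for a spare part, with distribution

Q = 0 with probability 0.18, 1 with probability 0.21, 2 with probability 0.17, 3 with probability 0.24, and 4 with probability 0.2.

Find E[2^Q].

6.4

E[2^Q] = Σ 2^q·P(Q=q)
 = 1·0.18 + 2·0.21 + 4·0.17 + 8·0.24 + 16·0.2
 = 0.18 + 0.42 + 0.68 + 1.92 + 3.2
 = 6.4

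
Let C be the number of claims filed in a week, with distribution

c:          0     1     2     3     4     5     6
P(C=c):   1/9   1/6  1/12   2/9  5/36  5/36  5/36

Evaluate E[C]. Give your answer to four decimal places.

3.0833

E[C] = Σ c·P(C=c)
 = 0·1/9 + 1·1/6 + 2·1/12 + 3·2/9 + 4·5/36 + 5·5/36 + 6·5/36
 = 0 + 1/6 + 1/6 + 2/3 + 5/9 + 25/36 + 5/6
 = 37/12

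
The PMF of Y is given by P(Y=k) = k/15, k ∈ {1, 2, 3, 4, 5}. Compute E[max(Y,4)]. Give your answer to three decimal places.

E[max(Y,4)] = Σ max(y,4)·P(Y=y)
 = 4·1/15 + 4·2/15 + 4·1/5 + 4·4/15 + 5·1/3
 = 4/15 + 8/15 + 4/5 + 16/15 + 5/3
 = 13/3

4.333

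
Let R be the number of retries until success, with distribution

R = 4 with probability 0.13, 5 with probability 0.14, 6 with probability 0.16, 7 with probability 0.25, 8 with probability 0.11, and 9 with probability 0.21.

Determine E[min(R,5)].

E[min(R,5)] = Σ min(r,5)·P(R=r)
 = 4·0.13 + 5·0.14 + 5·0.16 + 5·0.25 + 5·0.11 + 5·0.21
 = 0.52 + 0.7 + 0.8 + 1.25 + 0.55 + 1.05
 = 4.87

4.87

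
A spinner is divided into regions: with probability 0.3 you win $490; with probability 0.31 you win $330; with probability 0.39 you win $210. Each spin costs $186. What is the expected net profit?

145.2

E[payout] = 490·0.3 + 330·0.31 + 210·0.39
 = 147 + 102.3 + 81.9
 = 331.2
Net = 331.2 - 186 = 145.2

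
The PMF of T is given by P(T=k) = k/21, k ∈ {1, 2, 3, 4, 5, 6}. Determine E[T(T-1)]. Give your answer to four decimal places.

16.6667

E[T(T-1)] = Σ t(t-1)·P(T=t)
 = 0·1/21 + 2·2/21 + 6·1/7 + 12·4/21 + 20·5/21 + 30·2/7
 = 0 + 4/21 + 6/7 + 16/7 + 100/21 + 60/7
 = 50/3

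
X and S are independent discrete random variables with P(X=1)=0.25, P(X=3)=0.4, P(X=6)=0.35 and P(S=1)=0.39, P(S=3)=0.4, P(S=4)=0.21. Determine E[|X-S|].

2.003

E[|X-S|] = Σ_x Σ_s |x-s| · P(X=x)P(S=s)
 = 0·0.0975 + 2·0.1 + 3·0.0525 + 2·0.156 + 0·0.16 + 1·0.084 + 5·0.1365 + 3·0.14 + 2·0.0735
 = 0 + 0.2 + 0.1575 + 0.312 + 0 + 0.084 + 0.6825 + 0.42 + 0.147
 = 2.003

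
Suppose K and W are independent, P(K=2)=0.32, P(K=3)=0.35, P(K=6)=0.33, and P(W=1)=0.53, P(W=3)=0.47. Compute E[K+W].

5.61

E[K+W] = Σ_k Σ_w (k+w) · P(K=k)P(W=w)
 = 3·0.1696 + 5·0.1504 + 4·0.1855 + 6·0.1645 + 7·0.1749 + 9·0.1551
 = 0.5088 + 0.752 + 0.742 + 0.987 + 1.2243 + 1.3959
 = 5.61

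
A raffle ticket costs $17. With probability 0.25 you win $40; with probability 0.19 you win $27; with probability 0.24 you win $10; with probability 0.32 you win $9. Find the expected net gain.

3.41

E[payout] = 40·0.25 + 27·0.19 + 10·0.24 + 9·0.32
 = 10 + 5.13 + 2.4 + 2.88
 = 20.41
Net = 20.41 - 17 = 3.41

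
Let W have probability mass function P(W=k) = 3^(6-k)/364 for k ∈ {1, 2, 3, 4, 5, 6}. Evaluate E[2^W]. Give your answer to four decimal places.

E[2^W] = Σ 2^w·P(W=w)
 = 2·243/364 + 4·81/364 + 8·27/364 + 16·9/364 + 32·3/364 + 64·1/364
 = 243/182 + 81/91 + 54/91 + 36/91 + 24/91 + 16/91
 = 95/26

3.6538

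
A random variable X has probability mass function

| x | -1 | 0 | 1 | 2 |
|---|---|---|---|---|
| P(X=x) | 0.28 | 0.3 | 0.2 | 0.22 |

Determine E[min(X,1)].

0.14

E[min(X,1)] = Σ min(x,1)·P(X=x)
 = (-1)·0.28 + 0·0.3 + 1·0.2 + 1·0.22
 = (-0.28) + 0 + 0.2 + 0.22
 = 0.14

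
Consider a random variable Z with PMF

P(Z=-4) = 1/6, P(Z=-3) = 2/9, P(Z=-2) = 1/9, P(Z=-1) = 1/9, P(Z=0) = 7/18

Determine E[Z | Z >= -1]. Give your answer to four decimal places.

P(Z >= -1) = 1/9 + 7/18 = 1/2.
E[Z | Z >= -1] = [(-1)·1/9 + 0·7/18] / (1/2)
 = -1/9 / (1/2)
 = -2/9

-0.2222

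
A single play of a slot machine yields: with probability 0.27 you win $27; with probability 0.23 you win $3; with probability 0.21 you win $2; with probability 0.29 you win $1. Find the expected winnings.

E[payout] = 27·0.27 + 3·0.23 + 2·0.21 + 1·0.29
 = 7.29 + 0.69 + 0.42 + 0.29
 = 8.69

8.69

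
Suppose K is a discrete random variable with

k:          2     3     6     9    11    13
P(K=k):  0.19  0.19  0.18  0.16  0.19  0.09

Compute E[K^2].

E[K^2] = Σ k^2·P(K=k)
 = 4·0.19 + 9·0.19 + 36·0.18 + 81·0.16 + 121·0.19 + 169·0.09
 = 0.76 + 1.71 + 6.48 + 12.96 + 22.99 + 15.21
 = 60.11

60.11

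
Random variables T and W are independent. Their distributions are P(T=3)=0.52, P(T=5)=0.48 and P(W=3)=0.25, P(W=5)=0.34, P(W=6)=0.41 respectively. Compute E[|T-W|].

E[|T-W|] = Σ_t Σ_w |t-w| · P(T=t)P(W=w)
 = 0·0.13 + 2·0.1768 + 3·0.2132 + 2·0.12 + 0·0.1632 + 1·0.1968
 = 0 + 0.3536 + 0.6396 + 0.24 + 0 + 0.1968
 = 1.43

1.43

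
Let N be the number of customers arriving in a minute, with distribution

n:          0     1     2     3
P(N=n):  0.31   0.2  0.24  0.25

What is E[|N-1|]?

1.05

E[|N-1|] = Σ |n-1|·P(N=n)
 = 1·0.31 + 0·0.2 + 1·0.24 + 2·0.25
 = 0.31 + 0 + 0.24 + 0.5
 = 1.05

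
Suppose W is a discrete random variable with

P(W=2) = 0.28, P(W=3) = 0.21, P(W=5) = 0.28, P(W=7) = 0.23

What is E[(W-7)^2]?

E[(W-7)^2] = Σ (w-7)^2·P(W=w)
 = 25·0.28 + 16·0.21 + 4·0.28 + 0·0.23
 = 7 + 3.36 + 1.12 + 0
 = 11.48

11.48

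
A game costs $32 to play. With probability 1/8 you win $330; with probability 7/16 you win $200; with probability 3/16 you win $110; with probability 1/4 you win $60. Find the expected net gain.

132.375

E[payout] = 330·1/8 + 200·7/16 + 110·3/16 + 60·1/4
 = 165/4 + 175/2 + 165/8 + 15
 = 1315/8
Net = 1315/8 - 32 = 1059/8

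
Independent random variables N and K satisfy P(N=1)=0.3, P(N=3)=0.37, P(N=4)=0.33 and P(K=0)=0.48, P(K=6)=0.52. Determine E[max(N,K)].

E[max(N,K)] = Σ_n Σ_k max(n,k) · P(N=n)P(K=k)
 = 1·0.144 + 6·0.156 + 3·0.1776 + 6·0.1924 + 4·0.1584 + 6·0.1716
 = 0.144 + 0.936 + 0.5328 + 1.1544 + 0.6336 + 1.0296
 = 4.4304

4.4304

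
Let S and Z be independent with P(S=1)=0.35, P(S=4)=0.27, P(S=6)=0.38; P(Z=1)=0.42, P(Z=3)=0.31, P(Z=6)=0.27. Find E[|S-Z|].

E[|S-Z|] = Σ_s Σ_z |s-z| · P(S=s)P(Z=z)
 = 0·0.147 + 2·0.1085 + 5·0.0945 + 3·0.1134 + 1·0.0837 + 2·0.0729 + 5·0.1596 + 3·0.1178 + 0·0.1026
 = 0 + 0.217 + 0.4725 + 0.3402 + 0.0837 + 0.1458 + 0.798 + 0.3534 + 0
 = 2.4106

2.4106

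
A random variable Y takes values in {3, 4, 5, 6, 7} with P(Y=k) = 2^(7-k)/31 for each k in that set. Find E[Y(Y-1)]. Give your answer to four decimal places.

12.0645

E[Y(Y-1)] = Σ y(y-1)·P(Y=y)
 = 6·16/31 + 12·8/31 + 20·4/31 + 30·2/31 + 42·1/31
 = 96/31 + 96/31 + 80/31 + 60/31 + 42/31
 = 374/31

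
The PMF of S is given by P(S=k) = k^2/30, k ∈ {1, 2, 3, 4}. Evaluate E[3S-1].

9

E[3S-1] = Σ (3s-1)·P(S=s)
 = 2·1/30 + 5·2/15 + 8·3/10 + 11·8/15
 = 1/15 + 2/3 + 12/5 + 88/15
 = 9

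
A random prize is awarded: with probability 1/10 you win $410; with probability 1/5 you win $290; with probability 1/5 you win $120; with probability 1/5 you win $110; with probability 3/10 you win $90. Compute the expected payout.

172

E[payout] = 410·1/10 + 290·1/5 + 120·1/5 + 110·1/5 + 90·3/10
 = 41 + 58 + 24 + 22 + 27
 = 172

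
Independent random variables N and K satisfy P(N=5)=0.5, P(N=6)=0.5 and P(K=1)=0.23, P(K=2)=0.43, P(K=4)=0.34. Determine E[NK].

E[NK] = Σ_n Σ_k nk · P(N=n)P(K=k)
 = 5·0.115 + 10·0.215 + 20·0.17 + 6·0.115 + 12·0.215 + 24·0.17
 = 0.575 + 2.15 + 3.4 + 0.69 + 2.58 + 4.08
 = 13.475

13.475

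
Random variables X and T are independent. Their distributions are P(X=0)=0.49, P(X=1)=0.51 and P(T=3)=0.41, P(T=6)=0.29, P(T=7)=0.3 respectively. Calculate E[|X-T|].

4.56

E[|X-T|] = Σ_x Σ_t |x-t| · P(X=x)P(T=t)
 = 3·0.2009 + 6·0.1421 + 7·0.147 + 2·0.2091 + 5·0.1479 + 6·0.153
 = 0.6027 + 0.8526 + 1.029 + 0.4182 + 0.7395 + 0.918
 = 4.56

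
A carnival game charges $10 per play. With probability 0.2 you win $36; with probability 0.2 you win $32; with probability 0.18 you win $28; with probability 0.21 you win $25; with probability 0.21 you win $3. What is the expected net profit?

E[payout] = 36·0.2 + 32·0.2 + 28·0.18 + 25·0.21 + 3·0.21
 = 7.2 + 6.4 + 5.04 + 5.25 + 0.63
 = 24.52
Net = 24.52 - 10 = 14.52

14.52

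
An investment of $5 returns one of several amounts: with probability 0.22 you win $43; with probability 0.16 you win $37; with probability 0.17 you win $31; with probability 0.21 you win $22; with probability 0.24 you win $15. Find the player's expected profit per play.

E[payout] = 43·0.22 + 37·0.16 + 31·0.17 + 22·0.21 + 15·0.24
 = 9.46 + 5.92 + 5.27 + 4.62 + 3.6
 = 28.87
Net = 28.87 - 5 = 23.87

23.87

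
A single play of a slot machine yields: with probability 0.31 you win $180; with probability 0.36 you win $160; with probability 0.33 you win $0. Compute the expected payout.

113.4

E[payout] = 180·0.31 + 160·0.36 + 0·0.33
 = 55.8 + 57.6 + 0
 = 113.4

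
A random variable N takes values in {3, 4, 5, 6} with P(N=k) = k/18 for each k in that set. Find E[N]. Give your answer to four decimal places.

4.7778

E[N] = Σ n·P(N=n)
 = 3·1/6 + 4·2/9 + 5·5/18 + 6·1/3
 = 1/2 + 8/9 + 25/18 + 2
 = 43/9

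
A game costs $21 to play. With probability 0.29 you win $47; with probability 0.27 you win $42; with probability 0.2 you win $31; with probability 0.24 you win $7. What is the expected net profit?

11.85

E[payout] = 47·0.29 + 42·0.27 + 31·0.2 + 7·0.24
 = 13.63 + 11.34 + 6.2 + 1.68
 = 32.85
Net = 32.85 - 21 = 11.85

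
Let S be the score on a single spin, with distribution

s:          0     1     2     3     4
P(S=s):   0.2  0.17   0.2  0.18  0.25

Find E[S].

E[S] = Σ s·P(S=s)
 = 0·0.2 + 1·0.17 + 2·0.2 + 3·0.18 + 4·0.25
 = 0 + 0.17 + 0.4 + 0.54 + 1
 = 2.11

2.11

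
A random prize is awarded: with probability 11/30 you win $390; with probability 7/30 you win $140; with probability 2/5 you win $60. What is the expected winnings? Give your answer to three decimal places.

199.667

E[payout] = 390·11/30 + 140·7/30 + 60·2/5
 = 143 + 98/3 + 24
 = 599/3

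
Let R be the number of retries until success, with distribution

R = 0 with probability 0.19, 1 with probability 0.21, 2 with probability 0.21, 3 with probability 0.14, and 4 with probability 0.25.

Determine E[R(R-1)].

E[R(R-1)] = Σ r(r-1)·P(R=r)
 = 0·0.19 + 0·0.21 + 2·0.21 + 6·0.14 + 12·0.25
 = 0 + 0 + 0.42 + 0.84 + 3
 = 4.26

4.26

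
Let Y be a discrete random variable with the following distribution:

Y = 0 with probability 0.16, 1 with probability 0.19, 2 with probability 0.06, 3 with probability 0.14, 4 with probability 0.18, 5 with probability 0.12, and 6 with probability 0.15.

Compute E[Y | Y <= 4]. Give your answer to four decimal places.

1.9863

P(Y <= 4) = 0.16 + 0.19 + 0.06 + 0.14 + 0.18 = 0.73.
E[Y | Y <= 4] = [0·0.16 + 1·0.19 + 2·0.06 + 3·0.14 + 4·0.18] / 0.73
 = 1.45 / 0.73
 = 145/73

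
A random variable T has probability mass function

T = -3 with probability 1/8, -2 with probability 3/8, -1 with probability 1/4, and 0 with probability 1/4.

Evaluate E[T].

-1.375

E[T] = Σ t·P(T=t)
 = (-3)·1/8 + (-2)·3/8 + (-1)·1/4 + 0·1/4
 = (-3/8) + (-3/4) + (-1/4) + 0
 = -11/8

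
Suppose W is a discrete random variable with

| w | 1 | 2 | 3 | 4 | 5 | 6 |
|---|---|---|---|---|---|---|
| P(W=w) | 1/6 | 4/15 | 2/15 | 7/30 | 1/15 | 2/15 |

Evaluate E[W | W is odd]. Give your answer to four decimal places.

P(W is odd) = 1/6 + 2/15 + 1/15 = 11/30.
E[W | W is odd] = [1·1/6 + 3·2/15 + 5·1/15] / (11/30)
 = 9/10 / (11/30)
 = 27/11

2.4545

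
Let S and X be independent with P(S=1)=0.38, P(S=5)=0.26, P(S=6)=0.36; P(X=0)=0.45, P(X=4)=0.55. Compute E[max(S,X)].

E[max(S,X)] = Σ_s Σ_x max(s,x) · P(S=s)P(X=x)
 = 1·0.171 + 4·0.209 + 5·0.117 + 5·0.143 + 6·0.162 + 6·0.198
 = 0.171 + 0.836 + 0.585 + 0.715 + 0.972 + 1.188
 = 4.467

4.467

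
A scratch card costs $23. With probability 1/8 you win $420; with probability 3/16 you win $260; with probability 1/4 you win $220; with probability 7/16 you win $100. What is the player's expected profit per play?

177

E[payout] = 420·1/8 + 260·3/16 + 220·1/4 + 100·7/16
 = 105/2 + 195/4 + 55 + 175/4
 = 200
Net = 200 - 23 = 177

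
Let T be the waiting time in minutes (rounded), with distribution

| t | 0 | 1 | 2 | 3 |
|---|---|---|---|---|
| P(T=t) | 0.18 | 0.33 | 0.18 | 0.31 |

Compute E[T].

E[T] = Σ t·P(T=t)
 = 0·0.18 + 1·0.33 + 2·0.18 + 3·0.31
 = 0 + 0.33 + 0.36 + 0.93
 = 1.62

1.62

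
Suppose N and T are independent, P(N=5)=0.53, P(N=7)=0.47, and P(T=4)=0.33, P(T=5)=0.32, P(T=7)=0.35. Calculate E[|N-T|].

E[|N-T|] = Σ_n Σ_t |n-t| · P(N=n)P(T=t)
 = 1·0.1749 + 0·0.1696 + 2·0.1855 + 3·0.1551 + 2·0.1504 + 0·0.1645
 = 0.1749 + 0 + 0.371 + 0.4653 + 0.3008 + 0
 = 1.312

1.312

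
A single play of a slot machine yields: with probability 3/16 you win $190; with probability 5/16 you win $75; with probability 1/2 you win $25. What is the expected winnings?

71.5625

E[payout] = 190·3/16 + 75·5/16 + 25·1/2
 = 285/8 + 375/16 + 25/2
 = 1145/16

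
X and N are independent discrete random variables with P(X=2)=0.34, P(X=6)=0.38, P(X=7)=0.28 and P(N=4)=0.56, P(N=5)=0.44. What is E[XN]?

E[XN] = Σ_x Σ_n xn · P(X=x)P(N=n)
 = 8·0.1904 + 10·0.1496 + 24·0.2128 + 30·0.1672 + 28·0.1568 + 35·0.1232
 = 1.5232 + 1.496 + 5.1072 + 5.016 + 4.3904 + 4.312
 = 21.8448

21.8448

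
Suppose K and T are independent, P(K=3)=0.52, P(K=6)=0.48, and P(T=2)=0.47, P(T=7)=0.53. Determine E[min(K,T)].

3.2932

E[min(K,T)] = Σ_k Σ_t min(k,t) · P(K=k)P(T=t)
 = 2·0.2444 + 3·0.2756 + 2·0.2256 + 6·0.2544
 = 0.4888 + 0.8268 + 0.4512 + 1.5264
 = 3.2932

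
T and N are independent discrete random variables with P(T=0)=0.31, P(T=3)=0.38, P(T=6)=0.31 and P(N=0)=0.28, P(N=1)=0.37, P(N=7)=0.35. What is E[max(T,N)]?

E[max(T,N)] = Σ_t Σ_n max(t,n) · P(T=t)P(N=n)
 = 0·0.0868 + 1·0.1147 + 7·0.1085 + 3·0.1064 + 3·0.1406 + 7·0.133 + 6·0.0868 + 6·0.1147 + 7·0.1085
 = 0 + 0.1147 + 0.7595 + 0.3192 + 0.4218 + 0.931 + 0.5208 + 0.6882 + 0.7595
 = 4.5147

4.5147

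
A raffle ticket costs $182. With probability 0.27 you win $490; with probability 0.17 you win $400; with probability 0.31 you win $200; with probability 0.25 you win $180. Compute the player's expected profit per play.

125.3

E[payout] = 490·0.27 + 400·0.17 + 200·0.31 + 180·0.25
 = 132.3 + 68 + 62 + 45
 = 307.3
Net = 307.3 - 182 = 125.3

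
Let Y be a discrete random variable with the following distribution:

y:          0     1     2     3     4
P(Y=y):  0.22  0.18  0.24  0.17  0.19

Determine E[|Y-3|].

1.45

E[|Y-3|] = Σ |y-3|·P(Y=y)
 = 3·0.22 + 2·0.18 + 1·0.24 + 0·0.17 + 1·0.19
 = 0.66 + 0.36 + 0.24 + 0 + 0.19
 = 1.45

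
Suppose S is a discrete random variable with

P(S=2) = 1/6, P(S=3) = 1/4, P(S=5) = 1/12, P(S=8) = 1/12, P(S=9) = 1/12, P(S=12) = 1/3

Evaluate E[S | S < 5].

2.6

P(S < 5) = 1/6 + 1/4 = 5/12.
E[S | S < 5] = [2·1/6 + 3·1/4] / (5/12)
 = 13/12 / (5/12)
 = 13/5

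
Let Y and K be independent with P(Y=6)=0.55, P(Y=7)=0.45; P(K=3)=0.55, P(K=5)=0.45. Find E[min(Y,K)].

3.9

E[min(Y,K)] = Σ_y Σ_k min(y,k) · P(Y=y)P(K=k)
 = 3·0.3025 + 5·0.2475 + 3·0.2475 + 5·0.2025
 = 0.9075 + 1.2375 + 0.7425 + 1.0125
 = 3.9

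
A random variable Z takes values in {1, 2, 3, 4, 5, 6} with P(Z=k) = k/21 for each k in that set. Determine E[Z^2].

E[Z^2] = Σ z^2·P(Z=z)
 = 1·1/21 + 4·2/21 + 9·1/7 + 16·4/21 + 25·5/21 + 36·2/7
 = 1/21 + 8/21 + 9/7 + 64/21 + 125/21 + 72/7
 = 21

21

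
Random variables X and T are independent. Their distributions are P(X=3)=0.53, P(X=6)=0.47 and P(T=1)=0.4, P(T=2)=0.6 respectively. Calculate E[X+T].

E[X+T] = Σ_x Σ_t (x+t) · P(X=x)P(T=t)
 = 4·0.212 + 5·0.318 + 7·0.188 + 8·0.282
 = 0.848 + 1.59 + 1.316 + 2.256
 = 6.01

6.01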